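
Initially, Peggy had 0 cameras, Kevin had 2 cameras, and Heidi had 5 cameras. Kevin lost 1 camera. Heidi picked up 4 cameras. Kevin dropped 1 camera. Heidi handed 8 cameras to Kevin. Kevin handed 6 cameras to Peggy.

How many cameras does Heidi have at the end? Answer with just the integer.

Answer: 1

Derivation:
Tracking counts step by step:
Start: Peggy=0, Kevin=2, Heidi=5
Event 1 (Kevin -1): Kevin: 2 -> 1. State: Peggy=0, Kevin=1, Heidi=5
Event 2 (Heidi +4): Heidi: 5 -> 9. State: Peggy=0, Kevin=1, Heidi=9
Event 3 (Kevin -1): Kevin: 1 -> 0. State: Peggy=0, Kevin=0, Heidi=9
Event 4 (Heidi -> Kevin, 8): Heidi: 9 -> 1, Kevin: 0 -> 8. State: Peggy=0, Kevin=8, Heidi=1
Event 5 (Kevin -> Peggy, 6): Kevin: 8 -> 2, Peggy: 0 -> 6. State: Peggy=6, Kevin=2, Heidi=1

Heidi's final count: 1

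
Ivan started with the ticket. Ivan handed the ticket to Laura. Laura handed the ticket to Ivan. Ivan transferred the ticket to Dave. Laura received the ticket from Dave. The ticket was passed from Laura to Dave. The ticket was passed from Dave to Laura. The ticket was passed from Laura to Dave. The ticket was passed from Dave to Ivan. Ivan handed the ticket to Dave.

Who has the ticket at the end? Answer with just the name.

Answer: Dave

Derivation:
Tracking the ticket through each event:
Start: Ivan has the ticket.
After event 1: Laura has the ticket.
After event 2: Ivan has the ticket.
After event 3: Dave has the ticket.
After event 4: Laura has the ticket.
After event 5: Dave has the ticket.
After event 6: Laura has the ticket.
After event 7: Dave has the ticket.
After event 8: Ivan has the ticket.
After event 9: Dave has the ticket.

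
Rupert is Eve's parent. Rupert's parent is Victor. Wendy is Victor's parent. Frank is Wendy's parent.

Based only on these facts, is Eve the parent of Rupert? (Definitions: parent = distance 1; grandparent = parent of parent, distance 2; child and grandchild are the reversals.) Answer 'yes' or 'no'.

Reconstructing the parent chain from the given facts:
  Frank -> Wendy -> Victor -> Rupert -> Eve
(each arrow means 'parent of the next')
Positions in the chain (0 = top):
  position of Frank: 0
  position of Wendy: 1
  position of Victor: 2
  position of Rupert: 3
  position of Eve: 4

Eve is at position 4, Rupert is at position 3; signed distance (j - i) = -1.
'parent' requires j - i = 1. Actual distance is -1, so the relation does NOT hold.

Answer: no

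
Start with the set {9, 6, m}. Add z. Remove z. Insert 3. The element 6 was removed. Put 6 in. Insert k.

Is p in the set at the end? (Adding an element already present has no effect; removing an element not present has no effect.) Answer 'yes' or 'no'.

Tracking the set through each operation:
Start: {6, 9, m}
Event 1 (add z): added. Set: {6, 9, m, z}
Event 2 (remove z): removed. Set: {6, 9, m}
Event 3 (add 3): added. Set: {3, 6, 9, m}
Event 4 (remove 6): removed. Set: {3, 9, m}
Event 5 (add 6): added. Set: {3, 6, 9, m}
Event 6 (add k): added. Set: {3, 6, 9, k, m}

Final set: {3, 6, 9, k, m} (size 5)
p is NOT in the final set.

Answer: no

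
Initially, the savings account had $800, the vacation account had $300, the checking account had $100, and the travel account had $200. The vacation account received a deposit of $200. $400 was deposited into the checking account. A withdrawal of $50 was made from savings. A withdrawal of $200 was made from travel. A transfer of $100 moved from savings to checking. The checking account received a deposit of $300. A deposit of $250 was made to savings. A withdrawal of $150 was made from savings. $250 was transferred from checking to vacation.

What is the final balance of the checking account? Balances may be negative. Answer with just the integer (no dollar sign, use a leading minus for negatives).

Answer: 650

Derivation:
Tracking account balances step by step:
Start: savings=800, vacation=300, checking=100, travel=200
Event 1 (deposit 200 to vacation): vacation: 300 + 200 = 500. Balances: savings=800, vacation=500, checking=100, travel=200
Event 2 (deposit 400 to checking): checking: 100 + 400 = 500. Balances: savings=800, vacation=500, checking=500, travel=200
Event 3 (withdraw 50 from savings): savings: 800 - 50 = 750. Balances: savings=750, vacation=500, checking=500, travel=200
Event 4 (withdraw 200 from travel): travel: 200 - 200 = 0. Balances: savings=750, vacation=500, checking=500, travel=0
Event 5 (transfer 100 savings -> checking): savings: 750 - 100 = 650, checking: 500 + 100 = 600. Balances: savings=650, vacation=500, checking=600, travel=0
Event 6 (deposit 300 to checking): checking: 600 + 300 = 900. Balances: savings=650, vacation=500, checking=900, travel=0
Event 7 (deposit 250 to savings): savings: 650 + 250 = 900. Balances: savings=900, vacation=500, checking=900, travel=0
Event 8 (withdraw 150 from savings): savings: 900 - 150 = 750. Balances: savings=750, vacation=500, checking=900, travel=0
Event 9 (transfer 250 checking -> vacation): checking: 900 - 250 = 650, vacation: 500 + 250 = 750. Balances: savings=750, vacation=750, checking=650, travel=0

Final balance of checking: 650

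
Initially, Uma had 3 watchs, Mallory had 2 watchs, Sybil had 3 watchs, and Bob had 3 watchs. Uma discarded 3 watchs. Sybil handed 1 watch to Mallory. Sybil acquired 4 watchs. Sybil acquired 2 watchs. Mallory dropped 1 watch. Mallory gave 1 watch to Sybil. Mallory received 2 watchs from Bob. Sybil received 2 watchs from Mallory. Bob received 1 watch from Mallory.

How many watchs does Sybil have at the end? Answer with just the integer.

Answer: 11

Derivation:
Tracking counts step by step:
Start: Uma=3, Mallory=2, Sybil=3, Bob=3
Event 1 (Uma -3): Uma: 3 -> 0. State: Uma=0, Mallory=2, Sybil=3, Bob=3
Event 2 (Sybil -> Mallory, 1): Sybil: 3 -> 2, Mallory: 2 -> 3. State: Uma=0, Mallory=3, Sybil=2, Bob=3
Event 3 (Sybil +4): Sybil: 2 -> 6. State: Uma=0, Mallory=3, Sybil=6, Bob=3
Event 4 (Sybil +2): Sybil: 6 -> 8. State: Uma=0, Mallory=3, Sybil=8, Bob=3
Event 5 (Mallory -1): Mallory: 3 -> 2. State: Uma=0, Mallory=2, Sybil=8, Bob=3
Event 6 (Mallory -> Sybil, 1): Mallory: 2 -> 1, Sybil: 8 -> 9. State: Uma=0, Mallory=1, Sybil=9, Bob=3
Event 7 (Bob -> Mallory, 2): Bob: 3 -> 1, Mallory: 1 -> 3. State: Uma=0, Mallory=3, Sybil=9, Bob=1
Event 8 (Mallory -> Sybil, 2): Mallory: 3 -> 1, Sybil: 9 -> 11. State: Uma=0, Mallory=1, Sybil=11, Bob=1
Event 9 (Mallory -> Bob, 1): Mallory: 1 -> 0, Bob: 1 -> 2. State: Uma=0, Mallory=0, Sybil=11, Bob=2

Sybil's final count: 11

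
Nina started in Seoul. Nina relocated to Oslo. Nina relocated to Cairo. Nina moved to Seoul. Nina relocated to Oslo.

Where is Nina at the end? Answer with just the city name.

Answer: Oslo

Derivation:
Tracking Nina's location:
Start: Nina is in Seoul.
After move 1: Seoul -> Oslo. Nina is in Oslo.
After move 2: Oslo -> Cairo. Nina is in Cairo.
After move 3: Cairo -> Seoul. Nina is in Seoul.
After move 4: Seoul -> Oslo. Nina is in Oslo.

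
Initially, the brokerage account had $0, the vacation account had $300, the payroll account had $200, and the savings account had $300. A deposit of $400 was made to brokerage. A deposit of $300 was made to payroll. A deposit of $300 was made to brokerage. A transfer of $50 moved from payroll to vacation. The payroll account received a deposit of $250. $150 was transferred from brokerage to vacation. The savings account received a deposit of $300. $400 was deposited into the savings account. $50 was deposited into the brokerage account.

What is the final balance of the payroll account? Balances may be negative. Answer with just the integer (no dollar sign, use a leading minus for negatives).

Answer: 700

Derivation:
Tracking account balances step by step:
Start: brokerage=0, vacation=300, payroll=200, savings=300
Event 1 (deposit 400 to brokerage): brokerage: 0 + 400 = 400. Balances: brokerage=400, vacation=300, payroll=200, savings=300
Event 2 (deposit 300 to payroll): payroll: 200 + 300 = 500. Balances: brokerage=400, vacation=300, payroll=500, savings=300
Event 3 (deposit 300 to brokerage): brokerage: 400 + 300 = 700. Balances: brokerage=700, vacation=300, payroll=500, savings=300
Event 4 (transfer 50 payroll -> vacation): payroll: 500 - 50 = 450, vacation: 300 + 50 = 350. Balances: brokerage=700, vacation=350, payroll=450, savings=300
Event 5 (deposit 250 to payroll): payroll: 450 + 250 = 700. Balances: brokerage=700, vacation=350, payroll=700, savings=300
Event 6 (transfer 150 brokerage -> vacation): brokerage: 700 - 150 = 550, vacation: 350 + 150 = 500. Balances: brokerage=550, vacation=500, payroll=700, savings=300
Event 7 (deposit 300 to savings): savings: 300 + 300 = 600. Balances: brokerage=550, vacation=500, payroll=700, savings=600
Event 8 (deposit 400 to savings): savings: 600 + 400 = 1000. Balances: brokerage=550, vacation=500, payroll=700, savings=1000
Event 9 (deposit 50 to brokerage): brokerage: 550 + 50 = 600. Balances: brokerage=600, vacation=500, payroll=700, savings=1000

Final balance of payroll: 700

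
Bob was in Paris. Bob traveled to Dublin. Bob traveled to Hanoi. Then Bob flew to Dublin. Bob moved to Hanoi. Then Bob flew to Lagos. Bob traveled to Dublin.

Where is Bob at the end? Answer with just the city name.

Tracking Bob's location:
Start: Bob is in Paris.
After move 1: Paris -> Dublin. Bob is in Dublin.
After move 2: Dublin -> Hanoi. Bob is in Hanoi.
After move 3: Hanoi -> Dublin. Bob is in Dublin.
After move 4: Dublin -> Hanoi. Bob is in Hanoi.
After move 5: Hanoi -> Lagos. Bob is in Lagos.
After move 6: Lagos -> Dublin. Bob is in Dublin.

Answer: Dublin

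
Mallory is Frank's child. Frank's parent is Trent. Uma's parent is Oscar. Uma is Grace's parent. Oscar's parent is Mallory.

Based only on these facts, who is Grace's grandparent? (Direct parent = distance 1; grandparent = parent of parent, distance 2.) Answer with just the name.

Answer: Oscar

Derivation:
Reconstructing the parent chain from the given facts:
  Trent -> Frank -> Mallory -> Oscar -> Uma -> Grace
(each arrow means 'parent of the next')
Positions in the chain (0 = top):
  position of Trent: 0
  position of Frank: 1
  position of Mallory: 2
  position of Oscar: 3
  position of Uma: 4
  position of Grace: 5

Grace is at position 5; the grandparent is 2 steps up the chain, i.e. position 3: Oscar.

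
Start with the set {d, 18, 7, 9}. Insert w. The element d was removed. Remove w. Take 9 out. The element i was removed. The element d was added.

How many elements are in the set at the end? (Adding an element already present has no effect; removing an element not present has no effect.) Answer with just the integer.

Tracking the set through each operation:
Start: {18, 7, 9, d}
Event 1 (add w): added. Set: {18, 7, 9, d, w}
Event 2 (remove d): removed. Set: {18, 7, 9, w}
Event 3 (remove w): removed. Set: {18, 7, 9}
Event 4 (remove 9): removed. Set: {18, 7}
Event 5 (remove i): not present, no change. Set: {18, 7}
Event 6 (add d): added. Set: {18, 7, d}

Final set: {18, 7, d} (size 3)

Answer: 3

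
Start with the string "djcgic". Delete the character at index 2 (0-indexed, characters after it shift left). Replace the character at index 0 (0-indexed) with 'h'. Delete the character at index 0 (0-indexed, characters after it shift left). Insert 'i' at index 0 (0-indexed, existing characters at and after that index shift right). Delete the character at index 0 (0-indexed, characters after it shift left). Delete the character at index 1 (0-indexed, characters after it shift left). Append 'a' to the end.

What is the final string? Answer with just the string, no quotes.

Answer: jica

Derivation:
Applying each edit step by step:
Start: "djcgic"
Op 1 (delete idx 2 = 'c'): "djcgic" -> "djgic"
Op 2 (replace idx 0: 'd' -> 'h'): "djgic" -> "hjgic"
Op 3 (delete idx 0 = 'h'): "hjgic" -> "jgic"
Op 4 (insert 'i' at idx 0): "jgic" -> "ijgic"
Op 5 (delete idx 0 = 'i'): "ijgic" -> "jgic"
Op 6 (delete idx 1 = 'g'): "jgic" -> "jic"
Op 7 (append 'a'): "jic" -> "jica"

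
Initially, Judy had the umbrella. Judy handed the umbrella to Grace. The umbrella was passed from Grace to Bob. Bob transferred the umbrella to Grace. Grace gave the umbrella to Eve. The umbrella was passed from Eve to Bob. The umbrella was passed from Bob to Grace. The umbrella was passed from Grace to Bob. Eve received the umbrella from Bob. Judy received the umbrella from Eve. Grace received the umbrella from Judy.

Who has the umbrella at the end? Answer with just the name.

Answer: Grace

Derivation:
Tracking the umbrella through each event:
Start: Judy has the umbrella.
After event 1: Grace has the umbrella.
After event 2: Bob has the umbrella.
After event 3: Grace has the umbrella.
After event 4: Eve has the umbrella.
After event 5: Bob has the umbrella.
After event 6: Grace has the umbrella.
After event 7: Bob has the umbrella.
After event 8: Eve has the umbrella.
After event 9: Judy has the umbrella.
After event 10: Grace has the umbrella.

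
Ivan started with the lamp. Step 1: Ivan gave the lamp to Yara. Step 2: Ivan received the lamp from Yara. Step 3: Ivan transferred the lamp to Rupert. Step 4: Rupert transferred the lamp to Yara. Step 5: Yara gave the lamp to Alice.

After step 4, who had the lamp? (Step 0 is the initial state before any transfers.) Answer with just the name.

Answer: Yara

Derivation:
Tracking the lamp holder through step 4:
After step 0 (start): Ivan
After step 1: Yara
After step 2: Ivan
After step 3: Rupert
After step 4: Yara

At step 4, the holder is Yara.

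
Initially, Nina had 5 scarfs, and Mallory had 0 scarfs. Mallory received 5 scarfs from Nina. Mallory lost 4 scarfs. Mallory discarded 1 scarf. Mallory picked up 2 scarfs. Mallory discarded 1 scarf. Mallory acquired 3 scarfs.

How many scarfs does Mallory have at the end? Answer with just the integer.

Tracking counts step by step:
Start: Nina=5, Mallory=0
Event 1 (Nina -> Mallory, 5): Nina: 5 -> 0, Mallory: 0 -> 5. State: Nina=0, Mallory=5
Event 2 (Mallory -4): Mallory: 5 -> 1. State: Nina=0, Mallory=1
Event 3 (Mallory -1): Mallory: 1 -> 0. State: Nina=0, Mallory=0
Event 4 (Mallory +2): Mallory: 0 -> 2. State: Nina=0, Mallory=2
Event 5 (Mallory -1): Mallory: 2 -> 1. State: Nina=0, Mallory=1
Event 6 (Mallory +3): Mallory: 1 -> 4. State: Nina=0, Mallory=4

Mallory's final count: 4

Answer: 4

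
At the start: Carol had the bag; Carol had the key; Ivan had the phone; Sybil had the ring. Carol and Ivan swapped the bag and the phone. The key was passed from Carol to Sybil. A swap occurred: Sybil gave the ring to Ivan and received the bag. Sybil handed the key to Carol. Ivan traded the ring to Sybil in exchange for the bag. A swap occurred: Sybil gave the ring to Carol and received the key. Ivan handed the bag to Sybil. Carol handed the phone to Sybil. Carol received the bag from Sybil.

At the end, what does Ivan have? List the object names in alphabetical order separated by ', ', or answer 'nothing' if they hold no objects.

Answer: nothing

Derivation:
Tracking all object holders:
Start: bag:Carol, key:Carol, phone:Ivan, ring:Sybil
Event 1 (swap bag<->phone: now bag:Ivan, phone:Carol). State: bag:Ivan, key:Carol, phone:Carol, ring:Sybil
Event 2 (give key: Carol -> Sybil). State: bag:Ivan, key:Sybil, phone:Carol, ring:Sybil
Event 3 (swap ring<->bag: now ring:Ivan, bag:Sybil). State: bag:Sybil, key:Sybil, phone:Carol, ring:Ivan
Event 4 (give key: Sybil -> Carol). State: bag:Sybil, key:Carol, phone:Carol, ring:Ivan
Event 5 (swap ring<->bag: now ring:Sybil, bag:Ivan). State: bag:Ivan, key:Carol, phone:Carol, ring:Sybil
Event 6 (swap ring<->key: now ring:Carol, key:Sybil). State: bag:Ivan, key:Sybil, phone:Carol, ring:Carol
Event 7 (give bag: Ivan -> Sybil). State: bag:Sybil, key:Sybil, phone:Carol, ring:Carol
Event 8 (give phone: Carol -> Sybil). State: bag:Sybil, key:Sybil, phone:Sybil, ring:Carol
Event 9 (give bag: Sybil -> Carol). State: bag:Carol, key:Sybil, phone:Sybil, ring:Carol

Final state: bag:Carol, key:Sybil, phone:Sybil, ring:Carol
Ivan holds: (nothing).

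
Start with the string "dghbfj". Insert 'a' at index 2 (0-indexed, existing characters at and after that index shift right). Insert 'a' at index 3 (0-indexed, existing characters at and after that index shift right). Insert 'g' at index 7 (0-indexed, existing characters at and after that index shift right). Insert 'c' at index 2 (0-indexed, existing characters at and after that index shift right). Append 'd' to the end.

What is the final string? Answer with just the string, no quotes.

Answer: dgcaahbfgjd

Derivation:
Applying each edit step by step:
Start: "dghbfj"
Op 1 (insert 'a' at idx 2): "dghbfj" -> "dgahbfj"
Op 2 (insert 'a' at idx 3): "dgahbfj" -> "dgaahbfj"
Op 3 (insert 'g' at idx 7): "dgaahbfj" -> "dgaahbfgj"
Op 4 (insert 'c' at idx 2): "dgaahbfgj" -> "dgcaahbfgj"
Op 5 (append 'd'): "dgcaahbfgj" -> "dgcaahbfgjd"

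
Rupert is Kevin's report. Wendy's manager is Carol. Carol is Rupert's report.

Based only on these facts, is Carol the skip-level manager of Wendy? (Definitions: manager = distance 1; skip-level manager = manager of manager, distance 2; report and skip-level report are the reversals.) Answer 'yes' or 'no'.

Reconstructing the manager chain from the given facts:
  Kevin -> Rupert -> Carol -> Wendy
(each arrow means 'manager of the next')
Positions in the chain (0 = top):
  position of Kevin: 0
  position of Rupert: 1
  position of Carol: 2
  position of Wendy: 3

Carol is at position 2, Wendy is at position 3; signed distance (j - i) = 1.
'skip-level manager' requires j - i = 2. Actual distance is 1, so the relation does NOT hold.

Answer: no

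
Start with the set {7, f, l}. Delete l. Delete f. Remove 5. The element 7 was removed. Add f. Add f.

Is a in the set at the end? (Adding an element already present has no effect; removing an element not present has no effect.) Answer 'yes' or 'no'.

Answer: no

Derivation:
Tracking the set through each operation:
Start: {7, f, l}
Event 1 (remove l): removed. Set: {7, f}
Event 2 (remove f): removed. Set: {7}
Event 3 (remove 5): not present, no change. Set: {7}
Event 4 (remove 7): removed. Set: {}
Event 5 (add f): added. Set: {f}
Event 6 (add f): already present, no change. Set: {f}

Final set: {f} (size 1)
a is NOT in the final set.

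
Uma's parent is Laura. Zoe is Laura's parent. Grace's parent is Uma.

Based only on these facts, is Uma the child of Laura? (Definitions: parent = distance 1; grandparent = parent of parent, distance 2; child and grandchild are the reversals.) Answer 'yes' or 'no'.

Answer: yes

Derivation:
Reconstructing the parent chain from the given facts:
  Zoe -> Laura -> Uma -> Grace
(each arrow means 'parent of the next')
Positions in the chain (0 = top):
  position of Zoe: 0
  position of Laura: 1
  position of Uma: 2
  position of Grace: 3

Uma is at position 2, Laura is at position 1; signed distance (j - i) = -1.
'child' requires j - i = -1. Actual distance is -1, so the relation HOLDS.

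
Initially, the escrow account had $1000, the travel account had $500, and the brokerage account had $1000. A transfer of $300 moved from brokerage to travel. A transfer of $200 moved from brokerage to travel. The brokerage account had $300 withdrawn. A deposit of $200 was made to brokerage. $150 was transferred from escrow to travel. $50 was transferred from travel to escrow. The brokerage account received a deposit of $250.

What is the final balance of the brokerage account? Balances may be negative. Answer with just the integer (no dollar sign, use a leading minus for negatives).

Answer: 650

Derivation:
Tracking account balances step by step:
Start: escrow=1000, travel=500, brokerage=1000
Event 1 (transfer 300 brokerage -> travel): brokerage: 1000 - 300 = 700, travel: 500 + 300 = 800. Balances: escrow=1000, travel=800, brokerage=700
Event 2 (transfer 200 brokerage -> travel): brokerage: 700 - 200 = 500, travel: 800 + 200 = 1000. Balances: escrow=1000, travel=1000, brokerage=500
Event 3 (withdraw 300 from brokerage): brokerage: 500 - 300 = 200. Balances: escrow=1000, travel=1000, brokerage=200
Event 4 (deposit 200 to brokerage): brokerage: 200 + 200 = 400. Balances: escrow=1000, travel=1000, brokerage=400
Event 5 (transfer 150 escrow -> travel): escrow: 1000 - 150 = 850, travel: 1000 + 150 = 1150. Balances: escrow=850, travel=1150, brokerage=400
Event 6 (transfer 50 travel -> escrow): travel: 1150 - 50 = 1100, escrow: 850 + 50 = 900. Balances: escrow=900, travel=1100, brokerage=400
Event 7 (deposit 250 to brokerage): brokerage: 400 + 250 = 650. Balances: escrow=900, travel=1100, brokerage=650

Final balance of brokerage: 650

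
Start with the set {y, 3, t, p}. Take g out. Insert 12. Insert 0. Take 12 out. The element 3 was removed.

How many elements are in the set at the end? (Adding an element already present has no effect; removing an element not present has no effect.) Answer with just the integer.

Tracking the set through each operation:
Start: {3, p, t, y}
Event 1 (remove g): not present, no change. Set: {3, p, t, y}
Event 2 (add 12): added. Set: {12, 3, p, t, y}
Event 3 (add 0): added. Set: {0, 12, 3, p, t, y}
Event 4 (remove 12): removed. Set: {0, 3, p, t, y}
Event 5 (remove 3): removed. Set: {0, p, t, y}

Final set: {0, p, t, y} (size 4)

Answer: 4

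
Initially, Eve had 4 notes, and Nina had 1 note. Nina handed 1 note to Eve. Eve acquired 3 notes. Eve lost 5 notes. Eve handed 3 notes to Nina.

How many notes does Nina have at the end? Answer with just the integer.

Answer: 3

Derivation:
Tracking counts step by step:
Start: Eve=4, Nina=1
Event 1 (Nina -> Eve, 1): Nina: 1 -> 0, Eve: 4 -> 5. State: Eve=5, Nina=0
Event 2 (Eve +3): Eve: 5 -> 8. State: Eve=8, Nina=0
Event 3 (Eve -5): Eve: 8 -> 3. State: Eve=3, Nina=0
Event 4 (Eve -> Nina, 3): Eve: 3 -> 0, Nina: 0 -> 3. State: Eve=0, Nina=3

Nina's final count: 3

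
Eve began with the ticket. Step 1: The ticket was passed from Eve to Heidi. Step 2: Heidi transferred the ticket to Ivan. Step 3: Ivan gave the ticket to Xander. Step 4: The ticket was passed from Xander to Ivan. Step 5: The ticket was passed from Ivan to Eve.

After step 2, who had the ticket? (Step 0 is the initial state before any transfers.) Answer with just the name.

Answer: Ivan

Derivation:
Tracking the ticket holder through step 2:
After step 0 (start): Eve
After step 1: Heidi
After step 2: Ivan

At step 2, the holder is Ivan.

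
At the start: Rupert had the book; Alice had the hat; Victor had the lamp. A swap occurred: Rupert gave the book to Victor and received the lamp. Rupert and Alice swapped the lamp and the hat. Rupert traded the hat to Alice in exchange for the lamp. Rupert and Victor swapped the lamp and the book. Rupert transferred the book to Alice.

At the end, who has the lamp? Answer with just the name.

Tracking all object holders:
Start: book:Rupert, hat:Alice, lamp:Victor
Event 1 (swap book<->lamp: now book:Victor, lamp:Rupert). State: book:Victor, hat:Alice, lamp:Rupert
Event 2 (swap lamp<->hat: now lamp:Alice, hat:Rupert). State: book:Victor, hat:Rupert, lamp:Alice
Event 3 (swap hat<->lamp: now hat:Alice, lamp:Rupert). State: book:Victor, hat:Alice, lamp:Rupert
Event 4 (swap lamp<->book: now lamp:Victor, book:Rupert). State: book:Rupert, hat:Alice, lamp:Victor
Event 5 (give book: Rupert -> Alice). State: book:Alice, hat:Alice, lamp:Victor

Final state: book:Alice, hat:Alice, lamp:Victor
The lamp is held by Victor.

Answer: Victor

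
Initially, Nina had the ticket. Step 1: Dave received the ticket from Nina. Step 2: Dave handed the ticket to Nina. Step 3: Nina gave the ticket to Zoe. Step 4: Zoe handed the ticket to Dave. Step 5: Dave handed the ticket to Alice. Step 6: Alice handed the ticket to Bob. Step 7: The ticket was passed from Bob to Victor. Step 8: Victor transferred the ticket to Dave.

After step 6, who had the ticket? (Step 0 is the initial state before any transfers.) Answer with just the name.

Tracking the ticket holder through step 6:
After step 0 (start): Nina
After step 1: Dave
After step 2: Nina
After step 3: Zoe
After step 4: Dave
After step 5: Alice
After step 6: Bob

At step 6, the holder is Bob.

Answer: Bob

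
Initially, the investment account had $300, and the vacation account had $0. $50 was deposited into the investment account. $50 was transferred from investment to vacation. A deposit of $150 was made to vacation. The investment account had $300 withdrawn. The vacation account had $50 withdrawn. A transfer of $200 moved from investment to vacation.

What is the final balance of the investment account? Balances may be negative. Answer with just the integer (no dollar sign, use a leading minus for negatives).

Tracking account balances step by step:
Start: investment=300, vacation=0
Event 1 (deposit 50 to investment): investment: 300 + 50 = 350. Balances: investment=350, vacation=0
Event 2 (transfer 50 investment -> vacation): investment: 350 - 50 = 300, vacation: 0 + 50 = 50. Balances: investment=300, vacation=50
Event 3 (deposit 150 to vacation): vacation: 50 + 150 = 200. Balances: investment=300, vacation=200
Event 4 (withdraw 300 from investment): investment: 300 - 300 = 0. Balances: investment=0, vacation=200
Event 5 (withdraw 50 from vacation): vacation: 200 - 50 = 150. Balances: investment=0, vacation=150
Event 6 (transfer 200 investment -> vacation): investment: 0 - 200 = -200, vacation: 150 + 200 = 350. Balances: investment=-200, vacation=350

Final balance of investment: -200

Answer: -200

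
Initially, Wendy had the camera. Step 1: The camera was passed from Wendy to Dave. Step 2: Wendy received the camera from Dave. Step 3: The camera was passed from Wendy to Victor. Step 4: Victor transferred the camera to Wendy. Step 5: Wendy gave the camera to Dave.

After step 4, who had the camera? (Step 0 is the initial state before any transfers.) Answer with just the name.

Answer: Wendy

Derivation:
Tracking the camera holder through step 4:
After step 0 (start): Wendy
After step 1: Dave
After step 2: Wendy
After step 3: Victor
After step 4: Wendy

At step 4, the holder is Wendy.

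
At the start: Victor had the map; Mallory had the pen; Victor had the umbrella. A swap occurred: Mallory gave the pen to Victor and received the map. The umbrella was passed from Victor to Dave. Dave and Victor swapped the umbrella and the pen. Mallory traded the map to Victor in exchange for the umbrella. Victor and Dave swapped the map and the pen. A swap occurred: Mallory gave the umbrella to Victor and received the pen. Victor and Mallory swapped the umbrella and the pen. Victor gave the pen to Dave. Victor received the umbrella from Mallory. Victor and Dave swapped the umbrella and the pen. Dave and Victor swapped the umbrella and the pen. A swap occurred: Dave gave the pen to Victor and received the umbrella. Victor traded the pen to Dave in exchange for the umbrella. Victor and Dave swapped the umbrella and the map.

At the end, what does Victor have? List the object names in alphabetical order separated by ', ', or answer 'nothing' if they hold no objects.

Answer: map

Derivation:
Tracking all object holders:
Start: map:Victor, pen:Mallory, umbrella:Victor
Event 1 (swap pen<->map: now pen:Victor, map:Mallory). State: map:Mallory, pen:Victor, umbrella:Victor
Event 2 (give umbrella: Victor -> Dave). State: map:Mallory, pen:Victor, umbrella:Dave
Event 3 (swap umbrella<->pen: now umbrella:Victor, pen:Dave). State: map:Mallory, pen:Dave, umbrella:Victor
Event 4 (swap map<->umbrella: now map:Victor, umbrella:Mallory). State: map:Victor, pen:Dave, umbrella:Mallory
Event 5 (swap map<->pen: now map:Dave, pen:Victor). State: map:Dave, pen:Victor, umbrella:Mallory
Event 6 (swap umbrella<->pen: now umbrella:Victor, pen:Mallory). State: map:Dave, pen:Mallory, umbrella:Victor
Event 7 (swap umbrella<->pen: now umbrella:Mallory, pen:Victor). State: map:Dave, pen:Victor, umbrella:Mallory
Event 8 (give pen: Victor -> Dave). State: map:Dave, pen:Dave, umbrella:Mallory
Event 9 (give umbrella: Mallory -> Victor). State: map:Dave, pen:Dave, umbrella:Victor
Event 10 (swap umbrella<->pen: now umbrella:Dave, pen:Victor). State: map:Dave, pen:Victor, umbrella:Dave
Event 11 (swap umbrella<->pen: now umbrella:Victor, pen:Dave). State: map:Dave, pen:Dave, umbrella:Victor
Event 12 (swap pen<->umbrella: now pen:Victor, umbrella:Dave). State: map:Dave, pen:Victor, umbrella:Dave
Event 13 (swap pen<->umbrella: now pen:Dave, umbrella:Victor). State: map:Dave, pen:Dave, umbrella:Victor
Event 14 (swap umbrella<->map: now umbrella:Dave, map:Victor). State: map:Victor, pen:Dave, umbrella:Dave

Final state: map:Victor, pen:Dave, umbrella:Dave
Victor holds: map.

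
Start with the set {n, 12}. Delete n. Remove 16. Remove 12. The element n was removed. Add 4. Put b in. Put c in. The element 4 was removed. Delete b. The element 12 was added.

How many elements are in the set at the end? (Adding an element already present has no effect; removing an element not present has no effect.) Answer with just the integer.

Answer: 2

Derivation:
Tracking the set through each operation:
Start: {12, n}
Event 1 (remove n): removed. Set: {12}
Event 2 (remove 16): not present, no change. Set: {12}
Event 3 (remove 12): removed. Set: {}
Event 4 (remove n): not present, no change. Set: {}
Event 5 (add 4): added. Set: {4}
Event 6 (add b): added. Set: {4, b}
Event 7 (add c): added. Set: {4, b, c}
Event 8 (remove 4): removed. Set: {b, c}
Event 9 (remove b): removed. Set: {c}
Event 10 (add 12): added. Set: {12, c}

Final set: {12, c} (size 2)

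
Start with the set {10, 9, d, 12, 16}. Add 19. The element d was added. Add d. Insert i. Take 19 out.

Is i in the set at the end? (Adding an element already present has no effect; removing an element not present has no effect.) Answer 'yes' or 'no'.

Answer: yes

Derivation:
Tracking the set through each operation:
Start: {10, 12, 16, 9, d}
Event 1 (add 19): added. Set: {10, 12, 16, 19, 9, d}
Event 2 (add d): already present, no change. Set: {10, 12, 16, 19, 9, d}
Event 3 (add d): already present, no change. Set: {10, 12, 16, 19, 9, d}
Event 4 (add i): added. Set: {10, 12, 16, 19, 9, d, i}
Event 5 (remove 19): removed. Set: {10, 12, 16, 9, d, i}

Final set: {10, 12, 16, 9, d, i} (size 6)
i is in the final set.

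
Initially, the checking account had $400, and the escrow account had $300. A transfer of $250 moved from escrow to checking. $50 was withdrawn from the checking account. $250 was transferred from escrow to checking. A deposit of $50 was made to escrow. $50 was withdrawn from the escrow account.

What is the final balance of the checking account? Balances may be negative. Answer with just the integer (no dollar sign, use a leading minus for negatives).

Tracking account balances step by step:
Start: checking=400, escrow=300
Event 1 (transfer 250 escrow -> checking): escrow: 300 - 250 = 50, checking: 400 + 250 = 650. Balances: checking=650, escrow=50
Event 2 (withdraw 50 from checking): checking: 650 - 50 = 600. Balances: checking=600, escrow=50
Event 3 (transfer 250 escrow -> checking): escrow: 50 - 250 = -200, checking: 600 + 250 = 850. Balances: checking=850, escrow=-200
Event 4 (deposit 50 to escrow): escrow: -200 + 50 = -150. Balances: checking=850, escrow=-150
Event 5 (withdraw 50 from escrow): escrow: -150 - 50 = -200. Balances: checking=850, escrow=-200

Final balance of checking: 850

Answer: 850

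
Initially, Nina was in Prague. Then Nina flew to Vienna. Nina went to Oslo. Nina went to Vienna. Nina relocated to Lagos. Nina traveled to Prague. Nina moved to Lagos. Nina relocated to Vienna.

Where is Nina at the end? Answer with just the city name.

Tracking Nina's location:
Start: Nina is in Prague.
After move 1: Prague -> Vienna. Nina is in Vienna.
After move 2: Vienna -> Oslo. Nina is in Oslo.
After move 3: Oslo -> Vienna. Nina is in Vienna.
After move 4: Vienna -> Lagos. Nina is in Lagos.
After move 5: Lagos -> Prague. Nina is in Prague.
After move 6: Prague -> Lagos. Nina is in Lagos.
After move 7: Lagos -> Vienna. Nina is in Vienna.

Answer: Vienna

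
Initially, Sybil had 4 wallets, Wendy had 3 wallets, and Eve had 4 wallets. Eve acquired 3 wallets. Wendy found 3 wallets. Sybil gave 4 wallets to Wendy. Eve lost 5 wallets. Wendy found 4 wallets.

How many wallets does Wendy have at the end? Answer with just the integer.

Answer: 14

Derivation:
Tracking counts step by step:
Start: Sybil=4, Wendy=3, Eve=4
Event 1 (Eve +3): Eve: 4 -> 7. State: Sybil=4, Wendy=3, Eve=7
Event 2 (Wendy +3): Wendy: 3 -> 6. State: Sybil=4, Wendy=6, Eve=7
Event 3 (Sybil -> Wendy, 4): Sybil: 4 -> 0, Wendy: 6 -> 10. State: Sybil=0, Wendy=10, Eve=7
Event 4 (Eve -5): Eve: 7 -> 2. State: Sybil=0, Wendy=10, Eve=2
Event 5 (Wendy +4): Wendy: 10 -> 14. State: Sybil=0, Wendy=14, Eve=2

Wendy's final count: 14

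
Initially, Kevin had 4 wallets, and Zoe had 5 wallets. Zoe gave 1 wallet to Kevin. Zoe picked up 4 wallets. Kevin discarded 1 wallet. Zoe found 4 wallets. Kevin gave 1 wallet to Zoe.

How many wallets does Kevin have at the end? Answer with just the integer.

Tracking counts step by step:
Start: Kevin=4, Zoe=5
Event 1 (Zoe -> Kevin, 1): Zoe: 5 -> 4, Kevin: 4 -> 5. State: Kevin=5, Zoe=4
Event 2 (Zoe +4): Zoe: 4 -> 8. State: Kevin=5, Zoe=8
Event 3 (Kevin -1): Kevin: 5 -> 4. State: Kevin=4, Zoe=8
Event 4 (Zoe +4): Zoe: 8 -> 12. State: Kevin=4, Zoe=12
Event 5 (Kevin -> Zoe, 1): Kevin: 4 -> 3, Zoe: 12 -> 13. State: Kevin=3, Zoe=13

Kevin's final count: 3

Answer: 3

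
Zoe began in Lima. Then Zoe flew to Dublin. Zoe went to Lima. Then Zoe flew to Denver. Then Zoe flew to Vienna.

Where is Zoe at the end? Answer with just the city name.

Tracking Zoe's location:
Start: Zoe is in Lima.
After move 1: Lima -> Dublin. Zoe is in Dublin.
After move 2: Dublin -> Lima. Zoe is in Lima.
After move 3: Lima -> Denver. Zoe is in Denver.
After move 4: Denver -> Vienna. Zoe is in Vienna.

Answer: Vienna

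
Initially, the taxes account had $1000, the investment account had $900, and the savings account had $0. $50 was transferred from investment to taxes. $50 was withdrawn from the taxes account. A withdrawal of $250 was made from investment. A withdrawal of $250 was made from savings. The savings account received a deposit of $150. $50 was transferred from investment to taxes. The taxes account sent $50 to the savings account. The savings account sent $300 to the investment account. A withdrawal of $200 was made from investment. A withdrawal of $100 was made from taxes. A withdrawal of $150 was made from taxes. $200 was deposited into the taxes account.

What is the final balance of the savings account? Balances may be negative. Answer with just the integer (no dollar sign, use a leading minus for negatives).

Answer: -350

Derivation:
Tracking account balances step by step:
Start: taxes=1000, investment=900, savings=0
Event 1 (transfer 50 investment -> taxes): investment: 900 - 50 = 850, taxes: 1000 + 50 = 1050. Balances: taxes=1050, investment=850, savings=0
Event 2 (withdraw 50 from taxes): taxes: 1050 - 50 = 1000. Balances: taxes=1000, investment=850, savings=0
Event 3 (withdraw 250 from investment): investment: 850 - 250 = 600. Balances: taxes=1000, investment=600, savings=0
Event 4 (withdraw 250 from savings): savings: 0 - 250 = -250. Balances: taxes=1000, investment=600, savings=-250
Event 5 (deposit 150 to savings): savings: -250 + 150 = -100. Balances: taxes=1000, investment=600, savings=-100
Event 6 (transfer 50 investment -> taxes): investment: 600 - 50 = 550, taxes: 1000 + 50 = 1050. Balances: taxes=1050, investment=550, savings=-100
Event 7 (transfer 50 taxes -> savings): taxes: 1050 - 50 = 1000, savings: -100 + 50 = -50. Balances: taxes=1000, investment=550, savings=-50
Event 8 (transfer 300 savings -> investment): savings: -50 - 300 = -350, investment: 550 + 300 = 850. Balances: taxes=1000, investment=850, savings=-350
Event 9 (withdraw 200 from investment): investment: 850 - 200 = 650. Balances: taxes=1000, investment=650, savings=-350
Event 10 (withdraw 100 from taxes): taxes: 1000 - 100 = 900. Balances: taxes=900, investment=650, savings=-350
Event 11 (withdraw 150 from taxes): taxes: 900 - 150 = 750. Balances: taxes=750, investment=650, savings=-350
Event 12 (deposit 200 to taxes): taxes: 750 + 200 = 950. Balances: taxes=950, investment=650, savings=-350

Final balance of savings: -350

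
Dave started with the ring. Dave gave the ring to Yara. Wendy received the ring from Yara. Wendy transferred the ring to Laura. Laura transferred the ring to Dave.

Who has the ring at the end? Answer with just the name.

Answer: Dave

Derivation:
Tracking the ring through each event:
Start: Dave has the ring.
After event 1: Yara has the ring.
After event 2: Wendy has the ring.
After event 3: Laura has the ring.
After event 4: Dave has the ring.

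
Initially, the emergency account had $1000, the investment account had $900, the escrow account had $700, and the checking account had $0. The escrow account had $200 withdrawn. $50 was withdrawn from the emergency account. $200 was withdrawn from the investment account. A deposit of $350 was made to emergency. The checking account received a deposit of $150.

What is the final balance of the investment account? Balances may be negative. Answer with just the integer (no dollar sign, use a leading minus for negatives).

Tracking account balances step by step:
Start: emergency=1000, investment=900, escrow=700, checking=0
Event 1 (withdraw 200 from escrow): escrow: 700 - 200 = 500. Balances: emergency=1000, investment=900, escrow=500, checking=0
Event 2 (withdraw 50 from emergency): emergency: 1000 - 50 = 950. Balances: emergency=950, investment=900, escrow=500, checking=0
Event 3 (withdraw 200 from investment): investment: 900 - 200 = 700. Balances: emergency=950, investment=700, escrow=500, checking=0
Event 4 (deposit 350 to emergency): emergency: 950 + 350 = 1300. Balances: emergency=1300, investment=700, escrow=500, checking=0
Event 5 (deposit 150 to checking): checking: 0 + 150 = 150. Balances: emergency=1300, investment=700, escrow=500, checking=150

Final balance of investment: 700

Answer: 700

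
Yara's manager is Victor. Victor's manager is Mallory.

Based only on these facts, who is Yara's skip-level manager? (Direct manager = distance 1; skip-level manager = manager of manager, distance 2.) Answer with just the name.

Answer: Mallory

Derivation:
Reconstructing the manager chain from the given facts:
  Mallory -> Victor -> Yara
(each arrow means 'manager of the next')
Positions in the chain (0 = top):
  position of Mallory: 0
  position of Victor: 1
  position of Yara: 2

Yara is at position 2; the skip-level manager is 2 steps up the chain, i.e. position 0: Mallory.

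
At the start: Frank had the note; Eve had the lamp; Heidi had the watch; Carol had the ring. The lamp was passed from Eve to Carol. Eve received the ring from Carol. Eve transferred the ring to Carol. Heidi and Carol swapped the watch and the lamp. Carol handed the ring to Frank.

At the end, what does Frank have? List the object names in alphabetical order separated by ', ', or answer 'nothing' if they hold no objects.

Tracking all object holders:
Start: note:Frank, lamp:Eve, watch:Heidi, ring:Carol
Event 1 (give lamp: Eve -> Carol). State: note:Frank, lamp:Carol, watch:Heidi, ring:Carol
Event 2 (give ring: Carol -> Eve). State: note:Frank, lamp:Carol, watch:Heidi, ring:Eve
Event 3 (give ring: Eve -> Carol). State: note:Frank, lamp:Carol, watch:Heidi, ring:Carol
Event 4 (swap watch<->lamp: now watch:Carol, lamp:Heidi). State: note:Frank, lamp:Heidi, watch:Carol, ring:Carol
Event 5 (give ring: Carol -> Frank). State: note:Frank, lamp:Heidi, watch:Carol, ring:Frank

Final state: note:Frank, lamp:Heidi, watch:Carol, ring:Frank
Frank holds: note, ring.

Answer: note, ring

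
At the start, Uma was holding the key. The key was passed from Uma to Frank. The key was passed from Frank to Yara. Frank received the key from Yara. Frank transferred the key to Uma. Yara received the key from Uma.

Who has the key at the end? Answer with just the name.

Tracking the key through each event:
Start: Uma has the key.
After event 1: Frank has the key.
After event 2: Yara has the key.
After event 3: Frank has the key.
After event 4: Uma has the key.
After event 5: Yara has the key.

Answer: Yara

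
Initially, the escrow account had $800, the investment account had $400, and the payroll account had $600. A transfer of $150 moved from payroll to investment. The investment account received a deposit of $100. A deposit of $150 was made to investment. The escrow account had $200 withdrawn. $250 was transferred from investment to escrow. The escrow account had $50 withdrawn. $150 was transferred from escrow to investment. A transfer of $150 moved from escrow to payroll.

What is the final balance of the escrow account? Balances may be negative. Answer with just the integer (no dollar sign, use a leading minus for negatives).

Answer: 500

Derivation:
Tracking account balances step by step:
Start: escrow=800, investment=400, payroll=600
Event 1 (transfer 150 payroll -> investment): payroll: 600 - 150 = 450, investment: 400 + 150 = 550. Balances: escrow=800, investment=550, payroll=450
Event 2 (deposit 100 to investment): investment: 550 + 100 = 650. Balances: escrow=800, investment=650, payroll=450
Event 3 (deposit 150 to investment): investment: 650 + 150 = 800. Balances: escrow=800, investment=800, payroll=450
Event 4 (withdraw 200 from escrow): escrow: 800 - 200 = 600. Balances: escrow=600, investment=800, payroll=450
Event 5 (transfer 250 investment -> escrow): investment: 800 - 250 = 550, escrow: 600 + 250 = 850. Balances: escrow=850, investment=550, payroll=450
Event 6 (withdraw 50 from escrow): escrow: 850 - 50 = 800. Balances: escrow=800, investment=550, payroll=450
Event 7 (transfer 150 escrow -> investment): escrow: 800 - 150 = 650, investment: 550 + 150 = 700. Balances: escrow=650, investment=700, payroll=450
Event 8 (transfer 150 escrow -> payroll): escrow: 650 - 150 = 500, payroll: 450 + 150 = 600. Balances: escrow=500, investment=700, payroll=600

Final balance of escrow: 500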